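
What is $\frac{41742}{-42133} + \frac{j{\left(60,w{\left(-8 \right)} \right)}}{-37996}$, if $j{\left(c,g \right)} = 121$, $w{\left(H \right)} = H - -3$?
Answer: $- \frac{227303875}{228697924} \approx -0.9939$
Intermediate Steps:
$w{\left(H \right)} = 3 + H$ ($w{\left(H \right)} = H + 3 = 3 + H$)
$\frac{41742}{-42133} + \frac{j{\left(60,w{\left(-8 \right)} \right)}}{-37996} = \frac{41742}{-42133} + \frac{121}{-37996} = 41742 \left(- \frac{1}{42133}\right) + 121 \left(- \frac{1}{37996}\right) = - \frac{41742}{42133} - \frac{121}{37996} = - \frac{227303875}{228697924}$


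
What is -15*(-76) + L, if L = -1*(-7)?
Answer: 1147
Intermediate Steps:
L = 7
-15*(-76) + L = -15*(-76) + 7 = 1140 + 7 = 1147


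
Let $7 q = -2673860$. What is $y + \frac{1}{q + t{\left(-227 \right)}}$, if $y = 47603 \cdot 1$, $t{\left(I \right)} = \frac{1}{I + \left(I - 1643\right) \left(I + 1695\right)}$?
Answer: $\frac{49920453336056996}{1048682926261} \approx 47603.0$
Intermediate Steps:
$q = -381980$ ($q = \frac{1}{7} \left(-2673860\right) = -381980$)
$t{\left(I \right)} = \frac{1}{I + \left(-1643 + I\right) \left(1695 + I\right)}$ ($t{\left(I \right)} = \frac{1}{I + \left(I - 1643\right) \left(1695 + I\right)} = \frac{1}{I + \left(-1643 + I\right) \left(1695 + I\right)}$)
$y = 47603$
$y + \frac{1}{q + t{\left(-227 \right)}} = 47603 + \frac{1}{-381980 + \frac{1}{-2784885 + \left(-227\right)^{2} + 53 \left(-227\right)}} = 47603 + \frac{1}{-381980 + \frac{1}{-2784885 + 51529 - 12031}} = 47603 + \frac{1}{-381980 + \frac{1}{-2745387}} = 47603 + \frac{1}{-381980 - \frac{1}{2745387}} = 47603 + \frac{1}{- \frac{1048682926261}{2745387}} = 47603 - \frac{2745387}{1048682926261} = \frac{49920453336056996}{1048682926261}$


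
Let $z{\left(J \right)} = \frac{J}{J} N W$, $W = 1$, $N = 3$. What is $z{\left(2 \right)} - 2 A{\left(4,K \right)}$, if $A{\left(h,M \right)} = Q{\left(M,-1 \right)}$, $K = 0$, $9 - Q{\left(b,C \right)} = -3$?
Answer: $-21$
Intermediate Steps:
$Q{\left(b,C \right)} = 12$ ($Q{\left(b,C \right)} = 9 - -3 = 9 + 3 = 12$)
$A{\left(h,M \right)} = 12$
$z{\left(J \right)} = 3$ ($z{\left(J \right)} = \frac{J}{J} 3 \cdot 1 = 1 \cdot 3 \cdot 1 = 3 \cdot 1 = 3$)
$z{\left(2 \right)} - 2 A{\left(4,K \right)} = 3 - 24 = -21$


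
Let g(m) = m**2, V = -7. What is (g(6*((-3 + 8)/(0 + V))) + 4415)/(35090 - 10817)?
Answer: 217235/1189377 ≈ 0.18265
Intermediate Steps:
(g(6*((-3 + 8)/(0 + V))) + 4415)/(35090 - 10817) = ((6*((-3 + 8)/(0 - 7)))**2 + 4415)/(35090 - 10817) = ((6*(5/(-7)))**2 + 4415)/24273 = ((6*(5*(-1/7)))**2 + 4415)*(1/24273) = ((6*(-5/7))**2 + 4415)*(1/24273) = ((-30/7)**2 + 4415)*(1/24273) = (900/49 + 4415)*(1/24273) = (217235/49)*(1/24273) = 217235/1189377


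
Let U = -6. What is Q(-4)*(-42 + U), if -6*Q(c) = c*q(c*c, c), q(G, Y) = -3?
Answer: 96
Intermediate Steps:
Q(c) = c/2 (Q(c) = -c*(-3)/6 = -(-1)*c/2 = c/2)
Q(-4)*(-42 + U) = ((½)*(-4))*(-42 - 6) = -2*(-48) = 96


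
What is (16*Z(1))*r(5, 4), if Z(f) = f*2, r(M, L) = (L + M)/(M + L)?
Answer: 32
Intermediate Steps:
r(M, L) = 1 (r(M, L) = (L + M)/(L + M) = 1)
Z(f) = 2*f
(16*Z(1))*r(5, 4) = (16*(2*1))*1 = (16*2)*1 = 32*1 = 32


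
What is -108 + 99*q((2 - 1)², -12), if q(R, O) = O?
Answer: -1296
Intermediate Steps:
-108 + 99*q((2 - 1)², -12) = -108 + 99*(-12) = -108 - 1188 = -1296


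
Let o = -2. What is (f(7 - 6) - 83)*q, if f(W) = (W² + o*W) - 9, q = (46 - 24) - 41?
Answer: 1767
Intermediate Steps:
q = -19 (q = 22 - 41 = -19)
f(W) = -9 + W² - 2*W (f(W) = (W² - 2*W) - 9 = -9 + W² - 2*W)
(f(7 - 6) - 83)*q = ((-9 + (7 - 6)² - 2*(7 - 6)) - 83)*(-19) = ((-9 + 1² - 2*1) - 83)*(-19) = ((-9 + 1 - 2) - 83)*(-19) = (-10 - 83)*(-19) = -93*(-19) = 1767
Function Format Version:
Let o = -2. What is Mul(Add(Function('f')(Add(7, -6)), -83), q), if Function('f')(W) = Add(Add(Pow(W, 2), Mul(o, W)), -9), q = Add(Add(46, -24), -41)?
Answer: 1767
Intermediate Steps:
q = -19 (q = Add(22, -41) = -19)
Function('f')(W) = Add(-9, Pow(W, 2), Mul(-2, W)) (Function('f')(W) = Add(Add(Pow(W, 2), Mul(-2, W)), -9) = Add(-9, Pow(W, 2), Mul(-2, W)))
Mul(Add(Function('f')(Add(7, -6)), -83), q) = Mul(Add(Add(-9, Pow(Add(7, -6), 2), Mul(-2, Add(7, -6))), -83), -19) = Mul(Add(Add(-9, Pow(1, 2), Mul(-2, 1)), -83), -19) = Mul(Add(Add(-9, 1, -2), -83), -19) = Mul(Add(-10, -83), -19) = Mul(-93, -19) = 1767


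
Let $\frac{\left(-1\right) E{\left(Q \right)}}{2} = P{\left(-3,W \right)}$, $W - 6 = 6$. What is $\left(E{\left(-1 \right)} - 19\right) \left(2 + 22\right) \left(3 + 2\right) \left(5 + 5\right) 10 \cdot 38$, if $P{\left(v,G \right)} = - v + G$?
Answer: $-22344000$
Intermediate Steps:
$W = 12$ ($W = 6 + 6 = 12$)
$P{\left(v,G \right)} = G - v$
$E{\left(Q \right)} = -30$ ($E{\left(Q \right)} = - 2 \left(12 - -3\right) = - 2 \left(12 + 3\right) = \left(-2\right) 15 = -30$)
$\left(E{\left(-1 \right)} - 19\right) \left(2 + 22\right) \left(3 + 2\right) \left(5 + 5\right) 10 \cdot 38 = \left(-30 - 19\right) \left(2 + 22\right) \left(3 + 2\right) \left(5 + 5\right) 10 \cdot 38 = \left(-49\right) 24 \cdot 5 \cdot 10 \cdot 10 \cdot 38 = - 1176 \cdot 50 \cdot 10 \cdot 38 = \left(-1176\right) 500 \cdot 38 = \left(-588000\right) 38 = -22344000$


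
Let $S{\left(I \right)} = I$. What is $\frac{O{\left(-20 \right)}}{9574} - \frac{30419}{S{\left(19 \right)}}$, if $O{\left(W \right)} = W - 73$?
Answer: $- \frac{15328067}{9574} \approx -1601.0$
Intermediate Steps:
$O{\left(W \right)} = -73 + W$ ($O{\left(W \right)} = W - 73 = -73 + W$)
$\frac{O{\left(-20 \right)}}{9574} - \frac{30419}{S{\left(19 \right)}} = \frac{-73 - 20}{9574} - \frac{30419}{19} = \left(-93\right) \frac{1}{9574} - 1601 = - \frac{93}{9574} - 1601 = - \frac{15328067}{9574}$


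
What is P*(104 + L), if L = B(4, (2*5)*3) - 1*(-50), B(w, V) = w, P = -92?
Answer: -14536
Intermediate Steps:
L = 54 (L = 4 - 1*(-50) = 4 + 50 = 54)
P*(104 + L) = -92*(104 + 54) = -92*158 = -14536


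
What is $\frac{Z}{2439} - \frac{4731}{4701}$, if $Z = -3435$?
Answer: $- \frac{3076316}{1273971} \approx -2.4147$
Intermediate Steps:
$\frac{Z}{2439} - \frac{4731}{4701} = - \frac{3435}{2439} - \frac{4731}{4701} = \left(-3435\right) \frac{1}{2439} - \frac{1577}{1567} = - \frac{1145}{813} - \frac{1577}{1567} = - \frac{3076316}{1273971}$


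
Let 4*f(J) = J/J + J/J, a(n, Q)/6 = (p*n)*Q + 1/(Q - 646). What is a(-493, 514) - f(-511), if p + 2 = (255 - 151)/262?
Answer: 3512150934/1441 ≈ 2.4373e+6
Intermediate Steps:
p = -210/131 (p = -2 + (255 - 151)/262 = -2 + 104*(1/262) = -2 + 52/131 = -210/131 ≈ -1.6031)
a(n, Q) = 6/(-646 + Q) - 1260*Q*n/131 (a(n, Q) = 6*((-210*n/131)*Q + 1/(Q - 646)) = 6*(-210*Q*n/131 + 1/(-646 + Q)) = 6*(1/(-646 + Q) - 210*Q*n/131) = 6/(-646 + Q) - 1260*Q*n/131)
f(J) = ½ (f(J) = (J/J + J/J)/4 = (1 + 1)/4 = (¼)*2 = ½)
a(-493, 514) - f(-511) = 6*(131 - 210*(-493)*514² + 135660*514*(-493))/(131*(-646 + 514)) - 1*½ = (6/131)*(131 - 210*(-493)*264196 - 34376515320)/(-132) - ½ = (6/131)*(-1/132)*(131 + 27352211880 - 34376515320) - ½ = (6/131)*(-1/132)*(-7024303309) - ½ = 7024303309/2882 - ½ = 3512150934/1441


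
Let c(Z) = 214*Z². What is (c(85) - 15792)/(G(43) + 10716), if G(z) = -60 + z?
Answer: 1530358/10699 ≈ 143.04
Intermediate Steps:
(c(85) - 15792)/(G(43) + 10716) = (214*85² - 15792)/((-60 + 43) + 10716) = (214*7225 - 15792)/(-17 + 10716) = (1546150 - 15792)/10699 = 1530358*(1/10699) = 1530358/10699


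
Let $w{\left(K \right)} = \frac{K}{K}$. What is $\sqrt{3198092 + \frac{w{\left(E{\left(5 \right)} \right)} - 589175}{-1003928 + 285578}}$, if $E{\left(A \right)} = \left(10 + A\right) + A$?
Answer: $\frac{\sqrt{16503013562466129}}{71835} \approx 1788.3$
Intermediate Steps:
$E{\left(A \right)} = 10 + 2 A$
$w{\left(K \right)} = 1$
$\sqrt{3198092 + \frac{w{\left(E{\left(5 \right)} \right)} - 589175}{-1003928 + 285578}} = \sqrt{3198092 + \frac{1 - 589175}{-1003928 + 285578}} = \sqrt{3198092 - \frac{589174}{-718350}} = \sqrt{3198092 - - \frac{294587}{359175}} = \sqrt{3198092 + \frac{294587}{359175}} = \sqrt{\frac{1148674988687}{359175}} = \frac{\sqrt{16503013562466129}}{71835}$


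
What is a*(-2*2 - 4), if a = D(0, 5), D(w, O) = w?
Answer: 0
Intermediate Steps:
a = 0
a*(-2*2 - 4) = 0*(-2*2 - 4) = 0*(-4 - 4) = 0*(-8) = 0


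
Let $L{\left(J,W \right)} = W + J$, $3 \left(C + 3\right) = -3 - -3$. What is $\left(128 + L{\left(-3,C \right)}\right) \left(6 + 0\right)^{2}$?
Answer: $4392$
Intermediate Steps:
$C = -3$ ($C = -3 + \frac{-3 - -3}{3} = -3 + \frac{-3 + 3}{3} = -3 + \frac{1}{3} \cdot 0 = -3 + 0 = -3$)
$L{\left(J,W \right)} = J + W$
$\left(128 + L{\left(-3,C \right)}\right) \left(6 + 0\right)^{2} = \left(128 - 6\right) \left(6 + 0\right)^{2} = \left(128 - 6\right) 6^{2} = 122 \cdot 36 = 4392$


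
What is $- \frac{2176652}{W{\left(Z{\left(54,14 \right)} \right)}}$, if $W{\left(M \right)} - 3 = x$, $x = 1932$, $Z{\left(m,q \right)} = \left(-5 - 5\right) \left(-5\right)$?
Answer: $- \frac{2176652}{1935} \approx -1124.9$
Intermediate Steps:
$Z{\left(m,q \right)} = 50$ ($Z{\left(m,q \right)} = \left(-10\right) \left(-5\right) = 50$)
$W{\left(M \right)} = 1935$ ($W{\left(M \right)} = 3 + 1932 = 1935$)
$- \frac{2176652}{W{\left(Z{\left(54,14 \right)} \right)}} = - \frac{2176652}{1935}$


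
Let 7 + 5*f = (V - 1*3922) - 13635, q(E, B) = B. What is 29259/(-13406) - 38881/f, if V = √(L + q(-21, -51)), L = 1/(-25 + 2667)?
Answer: 97090728958004233/10926446836616438 + 194405*I*√355985722/815041536373 ≈ 8.8858 + 0.0045003*I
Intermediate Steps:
L = 1/2642 ≈ 0.00037850
V = I*√355985722/2642 (V = √(1/2642 - 51) = √(-134741/2642) = I*√355985722/2642 ≈ 7.1414*I)
f = -17564/5 + I*√355985722/13210 (f = -7/5 + ((I*√355985722/2642 - 1*3922) - 13635)/5 = -7/5 + ((I*√355985722/2642 - 3922) - 13635)/5 = -7/5 + ((-3922 + I*√355985722/2642) - 13635)/5 = -7/5 + (-17557 + I*√355985722/2642)/5 = -7/5 + (-17557/5 + I*√355985722/13210) = -17564/5 + I*√355985722/13210 ≈ -3512.8 + 1.4283*I)
29259/(-13406) - 38881/f = 29259/(-13406) - 38881/(-17564/5 + I*√355985722/13210) = 29259*(-1/13406) - 38881/(-17564/5 + I*√355985722/13210) = -29259/13406 - 38881/(-17564/5 + I*√355985722/13210)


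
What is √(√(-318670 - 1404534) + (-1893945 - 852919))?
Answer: √(-2746864 + 2*I*√430801) ≈ 0.396 + 1657.4*I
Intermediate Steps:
√(√(-318670 - 1404534) + (-1893945 - 852919)) = √(√(-1723204) - 2746864) = √(2*I*√430801 - 2746864) = √(-2746864 + 2*I*√430801)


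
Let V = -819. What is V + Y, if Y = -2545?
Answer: -3364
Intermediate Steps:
V + Y = -819 - 2545 = -3364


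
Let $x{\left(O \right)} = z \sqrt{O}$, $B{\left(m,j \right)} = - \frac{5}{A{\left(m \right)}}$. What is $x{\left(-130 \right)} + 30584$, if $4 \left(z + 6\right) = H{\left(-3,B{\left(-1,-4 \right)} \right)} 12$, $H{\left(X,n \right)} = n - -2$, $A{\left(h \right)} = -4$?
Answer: $30584 + \frac{15 i \sqrt{130}}{4} \approx 30584.0 + 42.757 i$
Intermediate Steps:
$B{\left(m,j \right)} = \frac{5}{4}$ ($B{\left(m,j \right)} = - \frac{5}{-4} = \left(-5\right) \left(- \frac{1}{4}\right) = \frac{5}{4}$)
$H{\left(X,n \right)} = 2 + n$ ($H{\left(X,n \right)} = n + 2 = 2 + n$)
$z = \frac{15}{4}$ ($z = -6 + \frac{\left(2 + \frac{5}{4}\right) 12}{4} = -6 + \frac{\frac{13}{4} \cdot 12}{4} = -6 + \frac{1}{4} \cdot 39 = -6 + \frac{39}{4} = \frac{15}{4} \approx 3.75$)
$x{\left(O \right)} = \frac{15 \sqrt{O}}{4}$
$x{\left(-130 \right)} + 30584 = \frac{15 \sqrt{-130}}{4} + 30584 = \frac{15 i \sqrt{130}}{4} + 30584 = 30584 + \frac{15 i \sqrt{130}}{4}$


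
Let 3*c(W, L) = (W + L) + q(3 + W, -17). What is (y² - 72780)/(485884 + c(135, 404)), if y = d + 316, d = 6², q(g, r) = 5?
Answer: 38343/364549 ≈ 0.10518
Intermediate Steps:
d = 36
c(W, L) = 5/3 + L/3 + W/3 (c(W, L) = ((W + L) + 5)/3 = ((L + W) + 5)/3 = (5 + L + W)/3 = 5/3 + L/3 + W/3)
y = 352 (y = 36 + 316 = 352)
(y² - 72780)/(485884 + c(135, 404)) = (352² - 72780)/(485884 + (5/3 + (⅓)*404 + (⅓)*135)) = (123904 - 72780)/(485884 + (5/3 + 404/3 + 45)) = 51124/(485884 + 544/3) = 51124/(1458196/3) = 51124*(3/1458196) = 38343/364549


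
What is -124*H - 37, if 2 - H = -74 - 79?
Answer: -19257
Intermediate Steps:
H = 155 (H = 2 - (-74 - 79) = 2 - 1*(-153) = 2 + 153 = 155)
-124*H - 37 = -124*155 - 37 = -19220 - 37 = -19257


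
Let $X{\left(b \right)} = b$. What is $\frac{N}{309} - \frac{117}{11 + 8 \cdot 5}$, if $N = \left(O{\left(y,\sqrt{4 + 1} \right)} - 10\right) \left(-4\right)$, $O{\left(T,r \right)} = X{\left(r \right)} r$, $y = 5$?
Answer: $- \frac{11711}{5253} \approx -2.2294$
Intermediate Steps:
$O{\left(T,r \right)} = r^{2}$ ($O{\left(T,r \right)} = r r = r^{2}$)
$N = 20$ ($N = \left(\left(\sqrt{4 + 1}\right)^{2} - 10\right) \left(-4\right) = \left(\left(\sqrt{5}\right)^{2} - 10\right) \left(-4\right) = \left(5 - 10\right) \left(-4\right) = \left(-5\right) \left(-4\right) = 20$)
$\frac{N}{309} - \frac{117}{11 + 8 \cdot 5} = \frac{20}{309} - \frac{117}{11 + 8 \cdot 5} = 20 \cdot \frac{1}{309} - \frac{117}{11 + 40} = \frac{20}{309} - \frac{117}{51} = \frac{20}{309} - \frac{39}{17} = - \frac{11711}{5253}$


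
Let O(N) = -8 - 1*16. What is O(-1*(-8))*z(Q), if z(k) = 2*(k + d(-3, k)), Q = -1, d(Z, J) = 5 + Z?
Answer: -48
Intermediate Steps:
O(N) = -24 (O(N) = -8 - 16 = -24)
z(k) = 4 + 2*k (z(k) = 2*(k + (5 - 3)) = 2*(k + 2) = 2*(2 + k) = 4 + 2*k)
O(-1*(-8))*z(Q) = -24*(4 + 2*(-1)) = -24*(4 - 2) = -24*2 = -48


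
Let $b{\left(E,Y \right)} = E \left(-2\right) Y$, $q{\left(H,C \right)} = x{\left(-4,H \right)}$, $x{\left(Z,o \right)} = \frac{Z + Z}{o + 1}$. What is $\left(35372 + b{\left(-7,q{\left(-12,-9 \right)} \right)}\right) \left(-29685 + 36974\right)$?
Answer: $\frac{2836907956}{11} \approx 2.579 \cdot 10^{8}$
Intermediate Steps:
$x{\left(Z,o \right)} = \frac{2 Z}{1 + o}$
$q{\left(H,C \right)} = - \frac{8}{1 + H}$ ($q{\left(H,C \right)} = 2 \left(-4\right) \frac{1}{1 + H} = - \frac{8}{1 + H}$)
$b{\left(E,Y \right)} = - 2 E Y$
$\left(35372 + b{\left(-7,q{\left(-12,-9 \right)} \right)}\right) \left(-29685 + 36974\right) = \left(35372 - - 14 \left(- \frac{8}{1 - 12}\right)\right) \left(-29685 + 36974\right) = \left(35372 - - 14 \left(- \frac{8}{-11}\right)\right) 7289 = \left(35372 - - 14 \left(\left(-8\right) \left(- \frac{1}{11}\right)\right)\right) 7289 = \left(35372 - \left(-14\right) \frac{8}{11}\right) 7289 = \left(35372 + \frac{112}{11}\right) 7289 = \frac{389204}{11} \cdot 7289 = \frac{2836907956}{11}$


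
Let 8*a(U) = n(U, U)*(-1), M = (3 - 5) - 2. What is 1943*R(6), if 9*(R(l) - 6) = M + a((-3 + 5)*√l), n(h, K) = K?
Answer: 97150/9 - 1943*√6/36 ≈ 10662.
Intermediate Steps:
M = -4 (M = -2 - 2 = -4)
a(U) = -U/8 (a(U) = (U*(-1))/8 = (-U)/8 = -U/8)
R(l) = 50/9 - √l/36 (R(l) = 6 + (-4 - (-3 + 5)*√l/8)/9 = 6 + (-4 - √l/4)/9 = 6 + (-4/9 - √l/36) = 50/9 - √l/36)
1943*R(6) = 1943*(50/9 - √6/36) = 97150/9 - 1943*√6/36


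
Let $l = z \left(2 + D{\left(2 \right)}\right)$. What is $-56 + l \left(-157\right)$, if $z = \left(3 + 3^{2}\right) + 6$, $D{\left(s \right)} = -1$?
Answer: $-2882$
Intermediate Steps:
$z = 18$ ($z = \left(3 + 9\right) + 6 = 12 + 6 = 18$)
$l = 18$ ($l = 18 \left(2 - 1\right) = 18 \cdot 1 = 18$)
$-56 + l \left(-157\right) = -56 + 18 \left(-157\right) = -56 - 2826 = -2882$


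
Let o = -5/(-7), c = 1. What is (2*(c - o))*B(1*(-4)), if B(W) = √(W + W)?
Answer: 8*I*√2/7 ≈ 1.6162*I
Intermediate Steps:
B(W) = √2*√W (B(W) = √(2*W) = √2*√W)
o = 5/7 (o = -5*(-⅐) = 5/7 ≈ 0.71429)
(2*(c - o))*B(1*(-4)) = (2*(1 - 1*5/7))*(√2*√(1*(-4))) = (2*(1 - 5/7))*(√2*√(-4)) = (2*(2/7))*(√2*(2*I)) = 4*(2*I*√2)/7 = 8*I*√2/7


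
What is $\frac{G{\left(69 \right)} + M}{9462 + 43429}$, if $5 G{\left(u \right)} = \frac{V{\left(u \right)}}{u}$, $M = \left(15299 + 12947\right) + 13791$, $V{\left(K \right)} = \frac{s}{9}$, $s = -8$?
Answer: $\frac{130524877}{164226555} \approx 0.79479$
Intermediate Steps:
$V{\left(K \right)} = - \frac{8}{9}$
$M = 42037$ ($M = 28246 + 13791 = 42037$)
$G{\left(u \right)} = - \frac{8}{45 u}$ ($G{\left(u \right)} = \frac{\left(- \frac{8}{9}\right) \frac{1}{u}}{5} = - \frac{8}{45 u}$)
$\frac{G{\left(69 \right)} + M}{9462 + 43429} = \frac{- \frac{8}{45 \cdot 69} + 42037}{9462 + 43429} = \frac{\left(- \frac{8}{45}\right) \frac{1}{69} + 42037}{52891} = \left(- \frac{8}{3105} + 42037\right) \frac{1}{52891} = \frac{130524877}{3105} \cdot \frac{1}{52891} = \frac{130524877}{164226555}$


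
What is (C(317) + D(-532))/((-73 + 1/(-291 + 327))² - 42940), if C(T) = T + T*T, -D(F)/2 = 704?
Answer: -128819808/48749111 ≈ -2.6425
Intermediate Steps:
D(F) = -1408 (D(F) = -2*704 = -1408)
C(T) = T + T²
(C(317) + D(-532))/((-73 + 1/(-291 + 327))² - 42940) = (317*(1 + 317) - 1408)/((-73 + 1/(-291 + 327))² - 42940) = (317*318 - 1408)/((-73 + 1/36)² - 42940) = (100806 - 1408)/((-73 + 1/36)² - 42940) = 99398/((-2627/36)² - 42940) = 99398/(6901129/1296 - 42940) = 99398/(-48749111/1296) = 99398*(-1296/48749111) = -128819808/48749111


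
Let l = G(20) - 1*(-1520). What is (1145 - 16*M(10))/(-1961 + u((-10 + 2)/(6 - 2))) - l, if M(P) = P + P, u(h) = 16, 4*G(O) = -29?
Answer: -2354499/1556 ≈ -1513.2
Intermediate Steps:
G(O) = -29/4 (G(O) = (¼)*(-29) = -29/4)
M(P) = 2*P
l = 6051/4 (l = -29/4 - 1*(-1520) = -29/4 + 1520 = 6051/4 ≈ 1512.8)
(1145 - 16*M(10))/(-1961 + u((-10 + 2)/(6 - 2))) - l = (1145 - 32*10)/(-1961 + 16) - 1*6051/4 = (1145 - 16*20)/(-1945) - 6051/4 = (1145 - 320)*(-1/1945) - 6051/4 = 825*(-1/1945) - 6051/4 = -165/389 - 6051/4 = -2354499/1556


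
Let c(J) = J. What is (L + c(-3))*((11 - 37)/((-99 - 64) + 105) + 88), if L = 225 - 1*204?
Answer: 46170/29 ≈ 1592.1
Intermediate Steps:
L = 21 (L = 225 - 204 = 21)
(L + c(-3))*((11 - 37)/((-99 - 64) + 105) + 88) = (21 - 3)*((11 - 37)/((-99 - 64) + 105) + 88) = 18*(-26/(-163 + 105) + 88) = 18*(-26/(-58) + 88) = 18*(-26*(-1/58) + 88) = 18*(13/29 + 88) = 18*(2565/29) = 46170/29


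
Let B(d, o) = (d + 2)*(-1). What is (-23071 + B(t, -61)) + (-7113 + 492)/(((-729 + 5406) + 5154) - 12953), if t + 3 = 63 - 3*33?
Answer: -71905527/3122 ≈ -23032.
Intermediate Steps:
t = -39 (t = -3 + (63 - 3*33) = -3 + (63 - 1*99) = -3 + (63 - 99) = -3 - 36 = -39)
B(d, o) = -2 - d (B(d, o) = (2 + d)*(-1) = -2 - d)
(-23071 + B(t, -61)) + (-7113 + 492)/(((-729 + 5406) + 5154) - 12953) = (-23071 + (-2 - 1*(-39))) + (-7113 + 492)/(((-729 + 5406) + 5154) - 12953) = (-23071 + (-2 + 39)) - 6621/((4677 + 5154) - 12953) = (-23071 + 37) - 6621/(9831 - 12953) = -23034 - 6621/(-3122) = -23034 - 6621*(-1/3122) = -23034 + 6621/3122 = -71905527/3122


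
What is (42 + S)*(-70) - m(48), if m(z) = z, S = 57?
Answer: -6978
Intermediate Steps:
(42 + S)*(-70) - m(48) = (42 + 57)*(-70) - 1*48 = 99*(-70) - 48 = -6930 - 48 = -6978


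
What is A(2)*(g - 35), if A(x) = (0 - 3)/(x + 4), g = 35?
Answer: 0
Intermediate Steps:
A(x) = -3/(4 + x)
A(2)*(g - 35) = (-3/(4 + 2))*(35 - 35) = -3/6*0 = -3*⅙*0 = -½*0 = 0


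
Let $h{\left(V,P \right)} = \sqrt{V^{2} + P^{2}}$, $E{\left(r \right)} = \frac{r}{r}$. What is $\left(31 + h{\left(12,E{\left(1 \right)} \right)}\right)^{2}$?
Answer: $\left(31 + \sqrt{145}\right)^{2} \approx 1852.6$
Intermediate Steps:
$E{\left(r \right)} = 1$
$h{\left(V,P \right)} = \sqrt{P^{2} + V^{2}}$
$\left(31 + h{\left(12,E{\left(1 \right)} \right)}\right)^{2} = \left(31 + \sqrt{1^{2} + 12^{2}}\right)^{2} = \left(31 + \sqrt{1 + 144}\right)^{2} = \left(31 + \sqrt{145}\right)^{2}$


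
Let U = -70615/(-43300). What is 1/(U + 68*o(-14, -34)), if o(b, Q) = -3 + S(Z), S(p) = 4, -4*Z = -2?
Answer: 8660/603003 ≈ 0.014361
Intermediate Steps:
Z = 1/2 (Z = -1/4*(-2) = 1/2 ≈ 0.50000)
U = 14123/8660 (U = -70615*(-1/43300) = 14123/8660 ≈ 1.6308)
o(b, Q) = 1 (o(b, Q) = -3 + 4 = 1)
1/(U + 68*o(-14, -34)) = 1/(14123/8660 + 68*1) = 1/(14123/8660 + 68) = 1/(603003/8660) = 8660/603003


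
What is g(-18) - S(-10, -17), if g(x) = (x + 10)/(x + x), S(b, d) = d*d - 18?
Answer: -2437/9 ≈ -270.78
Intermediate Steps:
S(b, d) = -18 + d**2 (S(b, d) = d**2 - 18 = -18 + d**2)
g(x) = (10 + x)/(2*x) (g(x) = (10 + x)/((2*x)) = (10 + x)*(1/(2*x)) = (10 + x)/(2*x))
g(-18) - S(-10, -17) = (1/2)*(10 - 18)/(-18) - (-18 + (-17)**2) = (1/2)*(-1/18)*(-8) - (-18 + 289) = 2/9 - 1*271 = 2/9 - 271 = -2437/9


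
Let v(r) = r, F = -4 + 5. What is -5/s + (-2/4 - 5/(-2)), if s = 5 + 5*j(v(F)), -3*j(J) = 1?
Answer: 1/2 ≈ 0.50000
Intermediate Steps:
F = 1
j(J) = -1/3 (j(J) = -1/3*1 = -1/3)
s = 10/3 (s = 5 + 5*(-1/3) = 5 - 5/3 = 10/3 ≈ 3.3333)
-5/s + (-2/4 - 5/(-2)) = -5/10/3 + (-2/4 - 5/(-2)) = -5*3/10 + (-2*1/4 - 5*(-1/2)) = -3/2 + (-1/2 + 5/2) = -3/2 + 2 = 1/2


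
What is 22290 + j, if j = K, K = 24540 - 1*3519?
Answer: 43311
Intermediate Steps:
K = 21021 (K = 24540 - 3519 = 21021)
j = 21021
22290 + j = 22290 + 21021 = 43311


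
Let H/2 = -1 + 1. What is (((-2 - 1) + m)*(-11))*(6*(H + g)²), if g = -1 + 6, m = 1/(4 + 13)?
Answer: 82500/17 ≈ 4852.9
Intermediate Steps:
H = 0 (H = 2*(-1 + 1) = 2*0 = 0)
m = 1/17 ≈ 0.058824
g = 5
(((-2 - 1) + m)*(-11))*(6*(H + g)²) = (((-2 - 1) + 1/17)*(-11))*(6*(0 + 5)²) = ((-3 + 1/17)*(-11))*(6*5²) = (-50/17*(-11))*(6*25) = (550/17)*150 = 82500/17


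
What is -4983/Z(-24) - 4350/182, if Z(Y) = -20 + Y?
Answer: 32523/364 ≈ 89.349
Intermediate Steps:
-4983/Z(-24) - 4350/182 = -4983/(-20 - 24) - 4350/182 = -4983/(-44) - 4350*1/182 = -4983*(-1/44) - 2175/91 = 453/4 - 2175/91 = 32523/364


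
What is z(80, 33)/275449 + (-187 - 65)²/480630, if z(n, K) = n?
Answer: 2921760616/22064842145 ≈ 0.13242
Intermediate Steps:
z(80, 33)/275449 + (-187 - 65)²/480630 = 80/275449 + (-187 - 65)²/480630 = 80*(1/275449) + (-252)²*(1/480630) = 80/275449 + 63504*(1/480630) = 80/275449 + 10584/80105 = 2921760616/22064842145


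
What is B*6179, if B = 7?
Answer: 43253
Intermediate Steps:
B*6179 = 7*6179 = 43253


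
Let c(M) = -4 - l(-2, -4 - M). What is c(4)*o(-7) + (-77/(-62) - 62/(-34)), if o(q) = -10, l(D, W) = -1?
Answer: 34851/1054 ≈ 33.065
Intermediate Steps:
c(M) = -3 (c(M) = -4 - 1*(-1) = -4 + 1 = -3)
c(4)*o(-7) + (-77/(-62) - 62/(-34)) = -3*(-10) + (-77/(-62) - 62/(-34)) = 30 + (-77*(-1/62) - 62*(-1/34)) = 30 + (77/62 + 31/17) = 30 + 3231/1054 = 34851/1054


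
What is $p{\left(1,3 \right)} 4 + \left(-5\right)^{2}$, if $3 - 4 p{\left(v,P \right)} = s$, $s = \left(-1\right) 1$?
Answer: $29$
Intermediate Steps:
$s = -1$
$p{\left(v,P \right)} = 1$ ($p{\left(v,P \right)} = \frac{3}{4} - - \frac{1}{4} = \frac{3}{4} + \frac{1}{4} = 1$)
$p{\left(1,3 \right)} 4 + \left(-5\right)^{2} = 1 \cdot 4 + \left(-5\right)^{2} = 4 + 25 = 29$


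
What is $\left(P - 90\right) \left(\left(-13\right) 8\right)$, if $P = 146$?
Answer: $-5824$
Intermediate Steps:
$\left(P - 90\right) \left(\left(-13\right) 8\right) = \left(146 - 90\right) \left(\left(-13\right) 8\right) = 56 \left(-104\right) = -5824$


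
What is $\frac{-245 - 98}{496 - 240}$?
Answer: $- \frac{343}{256} \approx -1.3398$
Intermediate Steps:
$\frac{-245 - 98}{496 - 240} = - \frac{343}{256}$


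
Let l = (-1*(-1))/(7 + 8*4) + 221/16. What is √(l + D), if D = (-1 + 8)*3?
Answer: √847821/156 ≈ 5.9024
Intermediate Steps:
l = 8635/624 (l = 1/(7 + 32) + 221*(1/16) = 1/39 + 221/16 = 8635/624 ≈ 13.838)
D = 21 (D = 7*3 = 21)
√(l + D) = √(8635/624 + 21) = √(21739/624) = √847821/156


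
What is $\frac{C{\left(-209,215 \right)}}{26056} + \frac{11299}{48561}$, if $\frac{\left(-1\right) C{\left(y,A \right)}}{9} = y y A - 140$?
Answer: $- \frac{4104152940731}{1265305416} \approx -3243.6$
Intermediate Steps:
$C{\left(y,A \right)} = 1260 - 9 A y^{2}$ ($C{\left(y,A \right)} = - 9 \left(y y A - 140\right) = - 9 \left(y^{2} A - 140\right) = - 9 \left(A y^{2} - 140\right) = - 9 \left(-140 + A y^{2}\right) = 1260 - 9 A y^{2}$)
$\frac{C{\left(-209,215 \right)}}{26056} + \frac{11299}{48561} = \frac{1260 - 1935 \left(-209\right)^{2}}{26056} + \frac{11299}{48561} = \left(1260 - 1935 \cdot 43681\right) \frac{1}{26056} + 11299 \cdot \frac{1}{48561} = \left(1260 - 84522735\right) \frac{1}{26056} + \frac{11299}{48561} = \left(-84521475\right) \frac{1}{26056} + \frac{11299}{48561} = - \frac{84521475}{26056} + \frac{11299}{48561} = - \frac{4104152940731}{1265305416}$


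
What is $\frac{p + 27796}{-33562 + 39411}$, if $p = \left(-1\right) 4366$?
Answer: $\frac{23430}{5849} \approx 4.0058$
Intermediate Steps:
$p = -4366$
$\frac{p + 27796}{-33562 + 39411} = \frac{-4366 + 27796}{-33562 + 39411} = \frac{23430}{5849}$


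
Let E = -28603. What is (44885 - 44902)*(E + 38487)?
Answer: -168028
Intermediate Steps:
(44885 - 44902)*(E + 38487) = (44885 - 44902)*(-28603 + 38487) = -17*9884 = -168028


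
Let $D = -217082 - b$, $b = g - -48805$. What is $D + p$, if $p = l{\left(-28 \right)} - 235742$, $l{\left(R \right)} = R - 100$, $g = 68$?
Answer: $-501825$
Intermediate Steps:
$l{\left(R \right)} = -100 + R$ ($l{\left(R \right)} = R - 100 = -100 + R$)
$b = 48873$ ($b = 68 - -48805 = 68 + 48805 = 48873$)
$D = -265955$ ($D = -217082 - 48873 = -265955$)
$p = -235870$ ($p = \left(-100 - 28\right) - 235742 = -128 - 235742 = -235870$)
$D + p = -265955 - 235870 = -501825$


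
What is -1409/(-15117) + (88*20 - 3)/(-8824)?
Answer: -14127553/133392408 ≈ -0.10591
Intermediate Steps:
-1409/(-15117) + (88*20 - 3)/(-8824) = -1409*(-1/15117) + (1760 - 3)*(-1/8824) = 1409/15117 + 1757*(-1/8824) = 1409/15117 - 1757/8824 = -14127553/133392408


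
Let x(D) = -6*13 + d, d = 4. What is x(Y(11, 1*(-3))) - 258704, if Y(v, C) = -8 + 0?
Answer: -258778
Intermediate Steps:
Y(v, C) = -8
x(D) = -74 (x(D) = -6*13 + 4 = -78 + 4 = -74)
x(Y(11, 1*(-3))) - 258704 = -74 - 258704 = -258778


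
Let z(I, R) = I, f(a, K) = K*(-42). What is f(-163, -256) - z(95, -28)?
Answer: 10657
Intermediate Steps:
f(a, K) = -42*K
f(-163, -256) - z(95, -28) = -42*(-256) - 1*95 = 10752 - 95 = 10657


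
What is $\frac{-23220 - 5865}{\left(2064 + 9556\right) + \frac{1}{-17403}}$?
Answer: $- \frac{506166255}{202222859} \approx -2.503$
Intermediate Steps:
$\frac{-23220 - 5865}{\left(2064 + 9556\right) + \frac{1}{-17403}} = - \frac{29085}{11620 - \frac{1}{17403}} = - \frac{29085}{\frac{202222859}{17403}} = \left(-29085\right) \frac{17403}{202222859} = - \frac{506166255}{202222859}$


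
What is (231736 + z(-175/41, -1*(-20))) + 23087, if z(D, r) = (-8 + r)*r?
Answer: 255063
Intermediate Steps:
z(D, r) = r*(-8 + r)
(231736 + z(-175/41, -1*(-20))) + 23087 = (231736 + (-1*(-20))*(-8 - 1*(-20))) + 23087 = (231736 + 20*(-8 + 20)) + 23087 = (231736 + 20*12) + 23087 = (231736 + 240) + 23087 = 231976 + 23087 = 255063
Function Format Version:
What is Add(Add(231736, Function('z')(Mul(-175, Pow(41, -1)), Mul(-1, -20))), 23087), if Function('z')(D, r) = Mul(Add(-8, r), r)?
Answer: 255063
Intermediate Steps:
Function('z')(D, r) = Mul(r, Add(-8, r))
Add(Add(231736, Function('z')(Mul(-175, Pow(41, -1)), Mul(-1, -20))), 23087) = Add(Add(231736, Mul(Mul(-1, -20), Add(-8, Mul(-1, -20)))), 23087) = Add(Add(231736, Mul(20, Add(-8, 20))), 23087) = Add(Add(231736, Mul(20, 12)), 23087) = Add(Add(231736, 240), 23087) = Add(231976, 23087) = 255063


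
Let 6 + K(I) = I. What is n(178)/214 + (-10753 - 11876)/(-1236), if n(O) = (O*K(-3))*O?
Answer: -57935035/44084 ≈ -1314.2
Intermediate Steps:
K(I) = -6 + I
n(O) = -9*O² (n(O) = (O*(-6 - 3))*O = (O*(-9))*O = (-9*O)*O = -9*O²)
n(178)/214 + (-10753 - 11876)/(-1236) = -9*178²/214 + (-10753 - 11876)/(-1236) = -9*31684*(1/214) - 22629*(-1/1236) = -285156*1/214 + 7543/412 = -142578/107 + 7543/412 = -57935035/44084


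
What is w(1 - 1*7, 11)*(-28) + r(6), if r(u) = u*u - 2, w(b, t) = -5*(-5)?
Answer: -666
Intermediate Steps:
w(b, t) = 25
r(u) = -2 + u**2 (r(u) = u**2 - 2 = -2 + u**2)
w(1 - 1*7, 11)*(-28) + r(6) = 25*(-28) + (-2 + 6**2) = -700 + (-2 + 36) = -700 + 34 = -666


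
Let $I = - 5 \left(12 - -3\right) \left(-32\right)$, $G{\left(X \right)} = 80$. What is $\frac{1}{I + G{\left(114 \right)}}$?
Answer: $\frac{1}{2480} \approx 0.00040323$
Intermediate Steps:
$I = 2400$ ($I = - 5 \left(12 + 3\right) \left(-32\right) = \left(-5\right) 15 \left(-32\right) = \left(-75\right) \left(-32\right) = 2400$)
$\frac{1}{I + G{\left(114 \right)}} = \frac{1}{2400 + 80} = \frac{1}{2480}$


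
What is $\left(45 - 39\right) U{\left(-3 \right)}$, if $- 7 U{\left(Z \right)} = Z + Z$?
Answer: $\frac{36}{7} \approx 5.1429$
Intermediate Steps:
$U{\left(Z \right)} = - \frac{2 Z}{7}$ ($U{\left(Z \right)} = - \frac{Z + Z}{7} = - \frac{2 Z}{7}$)
$\left(45 - 39\right) U{\left(-3 \right)} = \left(45 - 39\right) \left(\left(- \frac{2}{7}\right) \left(-3\right)\right) = 6 \cdot \frac{6}{7} = \frac{36}{7}$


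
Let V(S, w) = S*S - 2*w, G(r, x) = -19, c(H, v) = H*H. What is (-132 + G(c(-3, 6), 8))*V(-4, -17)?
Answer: -7550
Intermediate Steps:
c(H, v) = H²
V(S, w) = S² - 2*w
(-132 + G(c(-3, 6), 8))*V(-4, -17) = (-132 - 19)*((-4)² - 2*(-17)) = -151*(16 + 34) = -151*50 = -7550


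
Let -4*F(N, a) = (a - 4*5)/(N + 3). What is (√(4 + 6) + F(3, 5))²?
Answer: 665/64 + 5*√10/4 ≈ 14.343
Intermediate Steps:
F(N, a) = -(-20 + a)/(4*(3 + N)) (F(N, a) = -(a - 4*5)/(4*(N + 3)) = -(a - 20)/(4*(3 + N)) = -(-20 + a)/(4*(3 + N)))
(√(4 + 6) + F(3, 5))² = (√(4 + 6) + (20 - 1*5)/(4*(3 + 3)))² = (√10 + (¼)*(20 - 5)/6)² = (√10 + (¼)*(⅙)*15)² = (√10 + 5/8)² = (5/8 + √10)²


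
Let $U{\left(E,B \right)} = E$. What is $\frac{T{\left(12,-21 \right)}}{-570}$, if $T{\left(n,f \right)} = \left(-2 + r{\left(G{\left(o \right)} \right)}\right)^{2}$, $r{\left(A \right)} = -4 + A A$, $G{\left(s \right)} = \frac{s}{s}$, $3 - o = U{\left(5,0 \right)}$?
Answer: $- \frac{5}{114} \approx -0.04386$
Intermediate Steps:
$o = -2$ ($o = 3 - 5 = -2$)
$G{\left(s \right)} = 1$
$r{\left(A \right)} = -4 + A^{2}$
$T{\left(n,f \right)} = 25$ ($T{\left(n,f \right)} = \left(-2 - \left(4 - 1^{2}\right)\right)^{2} = \left(-2 + \left(-4 + 1\right)\right)^{2} = \left(-2 - 3\right)^{2} = \left(-5\right)^{2} = 25$)
$\frac{T{\left(12,-21 \right)}}{-570} = \frac{25}{-570} = 25 \left(- \frac{1}{570}\right) = - \frac{5}{114}$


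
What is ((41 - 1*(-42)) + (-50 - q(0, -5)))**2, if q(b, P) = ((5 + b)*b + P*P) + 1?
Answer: 49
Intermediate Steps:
q(b, P) = 1 + P**2 + b*(5 + b) (q(b, P) = (b*(5 + b) + P**2) + 1 = (P**2 + b*(5 + b)) + 1 = 1 + P**2 + b*(5 + b))
((41 - 1*(-42)) + (-50 - q(0, -5)))**2 = ((41 - 1*(-42)) + (-50 - (1 + (-5)**2 + 0**2 + 5*0)))**2 = ((41 + 42) + (-50 - (1 + 25 + 0 + 0)))**2 = (83 + (-50 - 1*26))**2 = (83 + (-50 - 26))**2 = (83 - 76)**2 = 7**2 = 49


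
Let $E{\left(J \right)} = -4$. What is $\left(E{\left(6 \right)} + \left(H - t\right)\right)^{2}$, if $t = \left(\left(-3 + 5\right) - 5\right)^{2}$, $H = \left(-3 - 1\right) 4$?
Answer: $841$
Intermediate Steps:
$H = -16$ ($H = \left(-4\right) 4 = -16$)
$t = 9$ ($t = \left(2 - 5\right)^{2} = \left(-3\right)^{2} = 9$)
$\left(E{\left(6 \right)} + \left(H - t\right)\right)^{2} = \left(-4 - 25\right)^{2} = \left(-29\right)^{2} = 841$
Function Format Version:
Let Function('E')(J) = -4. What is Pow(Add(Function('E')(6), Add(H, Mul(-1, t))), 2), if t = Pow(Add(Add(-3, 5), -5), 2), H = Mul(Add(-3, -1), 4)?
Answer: 841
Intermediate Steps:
H = -16 (H = Mul(-4, 4) = -16)
t = 9 (t = Pow(Add(2, -5), 2) = Pow(-3, 2) = 9)
Pow(Add(Function('E')(6), Add(H, Mul(-1, t))), 2) = Pow(Add(-4, Add(-16, Mul(-1, 9))), 2) = Pow(Add(-4, Add(-16, -9)), 2) = Pow(Add(-4, -25), 2) = Pow(-29, 2) = 841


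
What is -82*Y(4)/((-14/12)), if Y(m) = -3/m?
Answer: -369/7 ≈ -52.714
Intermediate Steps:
-82*Y(4)/((-14/12)) = -82*(-3/4)/((-14/12)) = -82*(-3*¼)/((-14*1/12)) = -(-123)/(2*(-7/6)) = -(-123)*(-6)/(2*7) = -82*9/14 = -369/7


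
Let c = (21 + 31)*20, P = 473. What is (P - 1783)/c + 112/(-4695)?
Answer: -626693/488280 ≈ -1.2835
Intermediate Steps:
c = 1040 (c = 52*20 = 1040)
(P - 1783)/c + 112/(-4695) = (473 - 1783)/1040 + 112/(-4695) = -1310*1/1040 + 112*(-1/4695) = -131/104 - 112/4695 = -626693/488280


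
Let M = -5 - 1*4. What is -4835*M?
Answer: 43515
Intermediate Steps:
M = -9 (M = -5 - 4 = -9)
-4835*M = -4835*(-9) = 43515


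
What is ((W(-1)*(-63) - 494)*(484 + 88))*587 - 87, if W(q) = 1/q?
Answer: -144714371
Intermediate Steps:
((W(-1)*(-63) - 494)*(484 + 88))*587 - 87 = ((-63/(-1) - 494)*(484 + 88))*587 - 87 = ((-1*(-63) - 494)*572)*587 - 87 = ((63 - 494)*572)*587 - 87 = -431*572*587 - 87 = -246532*587 - 87 = -144714284 - 87 = -144714371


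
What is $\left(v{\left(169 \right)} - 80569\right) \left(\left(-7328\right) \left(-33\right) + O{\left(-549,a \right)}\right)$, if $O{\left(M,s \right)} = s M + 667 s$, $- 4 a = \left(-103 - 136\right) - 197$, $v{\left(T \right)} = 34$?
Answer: $-20511137010$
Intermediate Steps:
$a = 109$ ($a = - \frac{\left(-103 - 136\right) - 197}{4} = - \frac{-239 - 197}{4} = \left(- \frac{1}{4}\right) \left(-436\right) = 109$)
$O{\left(M,s \right)} = 667 s + M s$ ($O{\left(M,s \right)} = M s + 667 s = 667 s + M s$)
$\left(v{\left(169 \right)} - 80569\right) \left(\left(-7328\right) \left(-33\right) + O{\left(-549,a \right)}\right) = \left(34 - 80569\right) \left(\left(-7328\right) \left(-33\right) + 109 \left(667 - 549\right)\right) = - 80535 \left(241824 + 109 \cdot 118\right) = - 80535 \left(241824 + 12862\right) = \left(-80535\right) 254686 = -20511137010$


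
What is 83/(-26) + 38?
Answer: 905/26 ≈ 34.808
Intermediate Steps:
83/(-26) + 38 = -1/26*83 + 38 = -83/26 + 38 = 905/26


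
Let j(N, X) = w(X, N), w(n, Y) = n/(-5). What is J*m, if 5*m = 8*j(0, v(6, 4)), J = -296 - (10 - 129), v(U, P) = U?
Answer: 8496/25 ≈ 339.84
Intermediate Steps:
w(n, Y) = -n/5 (w(n, Y) = n*(-1/5) = -n/5)
j(N, X) = -X/5
J = -177 (J = -296 - 1*(-119) = -296 + 119 = -177)
m = -48/25 (m = (8*(-1/5*6))/5 = (8*(-6/5))/5 = (1/5)*(-48/5) = -48/25 ≈ -1.9200)
J*m = -177*(-48/25) = 8496/25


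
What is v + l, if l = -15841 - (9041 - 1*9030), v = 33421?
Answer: 17569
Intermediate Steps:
l = -15852 (l = -15841 - (9041 - 9030) = -15841 - 1*11 = -15841 - 11 = -15852)
v + l = 33421 - 15852 = 17569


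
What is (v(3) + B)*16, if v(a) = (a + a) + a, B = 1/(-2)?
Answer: 136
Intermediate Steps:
B = -½ ≈ -0.50000
v(a) = 3*a (v(a) = 2*a + a = 3*a)
(v(3) + B)*16 = (3*3 - ½)*16 = (9 - ½)*16 = (17/2)*16 = 136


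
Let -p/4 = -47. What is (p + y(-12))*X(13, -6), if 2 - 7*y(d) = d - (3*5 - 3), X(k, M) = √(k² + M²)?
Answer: 1342*√205/7 ≈ 2744.9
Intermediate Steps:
p = 188 (p = -4*(-47) = 188)
X(k, M) = √(M² + k²)
y(d) = 2 - d/7 (y(d) = 2/7 - (d - (3*5 - 3))/7 = 2/7 - (d - (15 - 3))/7 = 2/7 - (d - 1*12)/7 = 2/7 - (d - 12)/7 = 2/7 - (-12 + d)/7 = 2/7 + (12/7 - d/7) = 2 - d/7)
(p + y(-12))*X(13, -6) = (188 + (2 - ⅐*(-12)))*√((-6)² + 13²) = (188 + (2 + 12/7))*√(36 + 169) = (188 + 26/7)*√205 = 1342*√205/7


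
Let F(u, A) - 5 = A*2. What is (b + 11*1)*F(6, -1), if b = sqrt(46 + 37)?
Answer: 33 + 3*sqrt(83) ≈ 60.331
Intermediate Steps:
F(u, A) = 5 + 2*A (F(u, A) = 5 + A*2 = 5 + 2*A)
b = sqrt(83) ≈ 9.1104
(b + 11*1)*F(6, -1) = (sqrt(83) + 11*1)*(5 + 2*(-1)) = (sqrt(83) + 11)*(5 - 2) = (11 + sqrt(83))*3 = 33 + 3*sqrt(83)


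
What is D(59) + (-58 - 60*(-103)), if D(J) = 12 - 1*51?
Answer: 6083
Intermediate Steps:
D(J) = -39 (D(J) = 12 - 51 = -39)
D(59) + (-58 - 60*(-103)) = -39 + (-58 - 60*(-103)) = -39 + (-58 + 6180) = -39 + 6122 = 6083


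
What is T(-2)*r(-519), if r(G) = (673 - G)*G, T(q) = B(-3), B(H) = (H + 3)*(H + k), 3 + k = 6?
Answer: 0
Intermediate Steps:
k = 3 (k = -3 + 6 = 3)
B(H) = (3 + H)² (B(H) = (H + 3)*(H + 3) = (3 + H)*(3 + H) = (3 + H)²)
T(q) = 0 (T(q) = 9 + (-3)² + 6*(-3) = 9 + 9 - 18 = 0)
r(G) = G*(673 - G)
T(-2)*r(-519) = 0*(-519*(673 - 1*(-519))) = 0*(-519*(673 + 519)) = 0*(-519*1192) = 0*(-618648) = 0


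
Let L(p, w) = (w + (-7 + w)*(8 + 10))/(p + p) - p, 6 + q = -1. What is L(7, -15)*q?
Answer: 509/2 ≈ 254.50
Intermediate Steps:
q = -7 (q = -6 - 1 = -7)
L(p, w) = -p + (-126 + 19*w)/(2*p) (L(p, w) = (w + (-7 + w)*18)/((2*p)) - p = (w + (-126 + 18*w))*(1/(2*p)) - p = (-126 + 19*w)*(1/(2*p)) - p = (-126 + 19*w)/(2*p) - p = -p + (-126 + 19*w)/(2*p))
L(7, -15)*q = ((-63 - 1*7² + (19/2)*(-15))/7)*(-7) = ((-63 - 1*49 - 285/2)/7)*(-7) = ((-63 - 49 - 285/2)/7)*(-7) = ((⅐)*(-509/2))*(-7) = -509/14*(-7) = 509/2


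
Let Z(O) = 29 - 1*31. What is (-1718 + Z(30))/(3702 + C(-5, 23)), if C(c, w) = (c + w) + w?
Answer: -1720/3743 ≈ -0.45952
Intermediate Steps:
Z(O) = -2 (Z(O) = 29 - 31 = -2)
C(c, w) = c + 2*w
(-1718 + Z(30))/(3702 + C(-5, 23)) = (-1718 - 2)/(3702 + (-5 + 2*23)) = -1720/(3702 + (-5 + 46)) = -1720/(3702 + 41) = -1720/3743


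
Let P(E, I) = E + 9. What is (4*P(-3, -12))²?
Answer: 576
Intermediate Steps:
P(E, I) = 9 + E
(4*P(-3, -12))² = (4*(9 - 3))² = (4*6)² = 24² = 576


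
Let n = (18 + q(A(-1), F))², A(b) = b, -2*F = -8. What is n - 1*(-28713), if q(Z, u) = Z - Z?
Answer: 29037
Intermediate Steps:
F = 4 (F = -½*(-8) = 4)
q(Z, u) = 0
n = 324 (n = (18 + 0)² = 18² = 324)
n - 1*(-28713) = 324 - 1*(-28713) = 324 + 28713 = 29037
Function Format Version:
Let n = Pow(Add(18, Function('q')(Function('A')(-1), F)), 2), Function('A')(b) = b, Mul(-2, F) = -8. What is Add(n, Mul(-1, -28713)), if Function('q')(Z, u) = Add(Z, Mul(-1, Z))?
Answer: 29037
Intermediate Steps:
F = 4 (F = Mul(Rational(-1, 2), -8) = 4)
Function('q')(Z, u) = 0
n = 324 (n = Pow(Add(18, 0), 2) = Pow(18, 2) = 324)
Add(n, Mul(-1, -28713)) = Add(324, Mul(-1, -28713)) = Add(324, 28713) = 29037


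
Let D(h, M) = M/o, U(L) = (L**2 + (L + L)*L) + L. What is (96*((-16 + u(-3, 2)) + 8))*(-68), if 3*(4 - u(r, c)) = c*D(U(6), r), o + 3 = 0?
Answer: 30464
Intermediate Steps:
o = -3 (o = -3 + 0 = -3)
U(L) = L + 3*L**2 (U(L) = (L**2 + (2*L)*L) + L = (L**2 + 2*L**2) + L = 3*L**2 + L = L + 3*L**2)
D(h, M) = -M/3 (D(h, M) = M/(-3) = M*(-1/3) = -M/3)
u(r, c) = 4 + c*r/9 (u(r, c) = 4 - c*(-r/3)/3 = 4 - (-1)*c*r/9 = 4 + c*r/9)
(96*((-16 + u(-3, 2)) + 8))*(-68) = (96*((-16 + (4 + (1/9)*2*(-3))) + 8))*(-68) = (96*((-16 + (4 - 2/3)) + 8))*(-68) = (96*((-16 + 10/3) + 8))*(-68) = (96*(-38/3 + 8))*(-68) = (96*(-14/3))*(-68) = -448*(-68) = 30464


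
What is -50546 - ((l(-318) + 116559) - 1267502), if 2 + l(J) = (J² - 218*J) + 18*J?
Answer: 935675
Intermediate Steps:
l(J) = -2 + J² - 200*J (l(J) = -2 + ((J² - 218*J) + 18*J) = -2 + (J² - 200*J) = -2 + J² - 200*J)
-50546 - ((l(-318) + 116559) - 1267502) = -50546 - (((-2 + (-318)² - 200*(-318)) + 116559) - 1267502) = -50546 - (((-2 + 101124 + 63600) + 116559) - 1267502) = -50546 - ((164722 + 116559) - 1267502) = -50546 - (281281 - 1267502) = -50546 - 1*(-986221) = -50546 + 986221 = 935675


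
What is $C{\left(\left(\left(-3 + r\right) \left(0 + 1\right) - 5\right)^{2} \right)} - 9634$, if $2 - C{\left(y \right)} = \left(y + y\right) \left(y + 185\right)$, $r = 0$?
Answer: $-41504$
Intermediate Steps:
$C{\left(y \right)} = 2 - 2 y \left(185 + y\right)$ ($C{\left(y \right)} = 2 - \left(y + y\right) \left(y + 185\right) = 2 - 2 y \left(185 + y\right)$)
$C{\left(\left(\left(-3 + r\right) \left(0 + 1\right) - 5\right)^{2} \right)} - 9634 = \left(2 - 370 \left(\left(-3 + 0\right) \left(0 + 1\right) - 5\right)^{2} - 2 \left(\left(\left(-3 + 0\right) \left(0 + 1\right) - 5\right)^{2}\right)^{2}\right) - 9634 = \left(2 - 370 \left(\left(-3\right) 1 - 5\right)^{2} - 2 \left(\left(\left(-3\right) 1 - 5\right)^{2}\right)^{2}\right) - 9634 = \left(2 - 370 \left(-3 - 5\right)^{2} - 2 \left(\left(-3 - 5\right)^{2}\right)^{2}\right) - 9634 = \left(2 - 370 \left(-8\right)^{2} - 2 \left(\left(-8\right)^{2}\right)^{2}\right) - 9634 = \left(2 - 23680 - 2 \cdot 64^{2}\right) - 9634 = \left(2 - 23680 - 8192\right) - 9634 = -31870 - 9634 = -41504$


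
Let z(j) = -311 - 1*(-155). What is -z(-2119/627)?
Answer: 156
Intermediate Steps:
z(j) = -156 (z(j) = -311 + 155 = -156)
-z(-2119/627) = -1*(-156) = 156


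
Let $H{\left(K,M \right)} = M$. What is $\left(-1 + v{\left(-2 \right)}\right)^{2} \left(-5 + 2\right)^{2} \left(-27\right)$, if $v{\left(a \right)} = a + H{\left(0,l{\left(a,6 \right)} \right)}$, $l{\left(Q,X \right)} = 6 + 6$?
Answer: $-19683$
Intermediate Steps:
$l{\left(Q,X \right)} = 12$
$v{\left(a \right)} = 12 + a$ ($v{\left(a \right)} = a + 12 = 12 + a$)
$\left(-1 + v{\left(-2 \right)}\right)^{2} \left(-5 + 2\right)^{2} \left(-27\right) = \left(-1 + \left(12 - 2\right)\right)^{2} \left(-5 + 2\right)^{2} \left(-27\right) = \left(-1 + 10\right)^{2} \left(-3\right)^{2} \left(-27\right) = 9^{2} \cdot 9 \left(-27\right) = 81 \cdot 9 \left(-27\right) = 729 \left(-27\right) = -19683$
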